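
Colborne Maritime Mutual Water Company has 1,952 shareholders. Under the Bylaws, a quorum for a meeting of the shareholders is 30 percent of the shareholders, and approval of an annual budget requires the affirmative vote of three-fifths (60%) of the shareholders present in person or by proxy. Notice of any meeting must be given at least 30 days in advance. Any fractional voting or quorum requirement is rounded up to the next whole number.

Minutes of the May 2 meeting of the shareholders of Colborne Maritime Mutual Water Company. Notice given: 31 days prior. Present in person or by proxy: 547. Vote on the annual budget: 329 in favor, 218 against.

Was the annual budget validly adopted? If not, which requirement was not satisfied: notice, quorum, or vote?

Invalid — quorum requirement not satisfied.

Notice: 31 days given; 30 required. Satisfied.
Quorum: 30% of 1,952 = 585.60, rounded up to 586; 547 present. Not satisfied.
Vote: requires three-fifths of those present (547); 3/5 of 547 = 328.20, rounded up to 329, so 329 needed; 329 in favor. Satisfied.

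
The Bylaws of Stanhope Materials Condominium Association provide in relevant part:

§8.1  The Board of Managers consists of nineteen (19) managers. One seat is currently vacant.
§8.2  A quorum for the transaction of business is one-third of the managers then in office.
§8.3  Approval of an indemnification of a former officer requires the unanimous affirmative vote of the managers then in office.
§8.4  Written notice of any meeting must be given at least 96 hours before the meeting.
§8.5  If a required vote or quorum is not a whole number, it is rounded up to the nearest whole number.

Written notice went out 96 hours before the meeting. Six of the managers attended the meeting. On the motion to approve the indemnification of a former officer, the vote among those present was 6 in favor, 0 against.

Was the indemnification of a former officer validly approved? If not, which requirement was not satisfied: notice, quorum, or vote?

Notice: 96 hours given; 96 required (96 ≥ 96). Satisfied.
Quorum: 6 present; quorum is 6. Satisfied.
Vote: the indemnification of a former officer requires the unanimous vote of the managers then in office (18). Unanimous means all 18, so 18 affirmative votes are needed; 6 voted in favor. Not satisfied.

Invalid — vote requirement not satisfied.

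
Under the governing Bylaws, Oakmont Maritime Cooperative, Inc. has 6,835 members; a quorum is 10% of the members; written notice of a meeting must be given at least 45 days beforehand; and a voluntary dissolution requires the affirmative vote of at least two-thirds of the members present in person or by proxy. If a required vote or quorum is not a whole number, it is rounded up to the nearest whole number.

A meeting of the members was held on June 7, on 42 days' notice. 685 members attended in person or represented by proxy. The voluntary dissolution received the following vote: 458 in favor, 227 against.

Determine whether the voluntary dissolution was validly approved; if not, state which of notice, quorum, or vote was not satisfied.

Invalid — notice requirement not satisfied.

Notice: 42 days given; 45 required. Not satisfied.
Quorum: 10% of 6,835 = 683.50, rounded up to 684; 685 present. Satisfied.
Vote: requires two-thirds of those present (685); 2/3 of 685 = 456.67, rounded up to 457, so 457 needed; 458 in favor. Satisfied.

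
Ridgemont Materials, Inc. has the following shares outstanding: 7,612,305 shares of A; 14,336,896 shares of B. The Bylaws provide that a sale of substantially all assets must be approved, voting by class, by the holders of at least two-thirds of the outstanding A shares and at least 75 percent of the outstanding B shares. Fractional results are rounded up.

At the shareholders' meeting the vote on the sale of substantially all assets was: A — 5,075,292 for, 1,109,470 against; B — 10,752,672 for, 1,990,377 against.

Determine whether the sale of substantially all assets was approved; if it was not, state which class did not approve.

A: 2/3 of 7612305 = 5074870; 5,074,870 required, 5,075,292 in favor — approved.
B: 3/4 of 14336896 = 10752672; 10,752,672 required, 10,752,672 in favor — approved.

Approved — every class gave the required vote.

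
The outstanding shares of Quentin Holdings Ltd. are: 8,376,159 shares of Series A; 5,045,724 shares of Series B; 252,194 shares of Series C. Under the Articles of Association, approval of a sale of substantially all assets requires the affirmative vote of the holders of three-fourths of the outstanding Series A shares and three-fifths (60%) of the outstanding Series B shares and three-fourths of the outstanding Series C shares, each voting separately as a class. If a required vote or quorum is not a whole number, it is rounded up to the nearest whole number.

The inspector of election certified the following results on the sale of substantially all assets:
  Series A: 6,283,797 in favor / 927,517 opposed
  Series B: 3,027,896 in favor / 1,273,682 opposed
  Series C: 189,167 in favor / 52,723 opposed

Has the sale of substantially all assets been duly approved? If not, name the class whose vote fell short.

Approved — every class gave the required vote.

Series A: 3/4 of 8376159 = 6282119.25, rounded up to 6282120; 6,282,120 required, 6,283,797 in favor — approved.
Series B: 3/5 of 5045724 = 3027434.40, rounded up to 3027435; 3,027,435 required, 3,027,896 in favor — approved.
Series C: 3/4 of 252194 = 189145.50, rounded up to 189146; 189,146 required, 189,167 in favor — approved.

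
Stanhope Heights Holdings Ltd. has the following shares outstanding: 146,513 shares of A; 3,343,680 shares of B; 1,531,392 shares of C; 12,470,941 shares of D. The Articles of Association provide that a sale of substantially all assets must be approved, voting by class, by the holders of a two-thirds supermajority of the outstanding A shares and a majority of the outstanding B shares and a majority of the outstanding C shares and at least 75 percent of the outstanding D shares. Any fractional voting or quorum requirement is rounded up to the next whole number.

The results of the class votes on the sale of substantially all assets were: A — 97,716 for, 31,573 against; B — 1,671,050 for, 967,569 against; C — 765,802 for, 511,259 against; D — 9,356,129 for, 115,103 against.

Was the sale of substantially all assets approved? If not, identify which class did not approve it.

A: 2/3 of 146513 = 97675.33, rounded up to 97676; 97,676 required, 97,716 in favor — approved.
B: a majority of 3343680 is 1671841; 1,671,841 required, 1,671,050 in favor — not approved.
C: a majority of 1531392 is 765697; 765,697 required, 765,802 in favor — approved.
D: 3/4 of 12470941 = 9353205.75, rounded up to 9353206; 9,353,206 required, 9,356,129 in favor — approved.

Not approved — the B shares did not give the required vote.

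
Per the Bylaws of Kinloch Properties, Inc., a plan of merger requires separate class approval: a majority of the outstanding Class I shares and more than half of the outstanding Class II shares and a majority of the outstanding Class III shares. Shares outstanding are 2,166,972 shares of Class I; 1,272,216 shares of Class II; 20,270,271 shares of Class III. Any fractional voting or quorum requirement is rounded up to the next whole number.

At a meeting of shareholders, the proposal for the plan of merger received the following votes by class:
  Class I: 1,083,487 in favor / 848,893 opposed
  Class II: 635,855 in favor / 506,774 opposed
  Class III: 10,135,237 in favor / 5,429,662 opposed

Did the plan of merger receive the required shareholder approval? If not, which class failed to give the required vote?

Not approved — the Class II shares did not give the required vote.

Class I: a majority of 2166972 is 1083487; 1,083,487 required, 1,083,487 in favor — approved.
Class II: a majority of 1272216 is 636109; 636,109 required, 635,855 in favor — not approved.
Class III: a majority of 20270271 is 10135136; 10,135,136 required, 10,135,237 in favor — approved.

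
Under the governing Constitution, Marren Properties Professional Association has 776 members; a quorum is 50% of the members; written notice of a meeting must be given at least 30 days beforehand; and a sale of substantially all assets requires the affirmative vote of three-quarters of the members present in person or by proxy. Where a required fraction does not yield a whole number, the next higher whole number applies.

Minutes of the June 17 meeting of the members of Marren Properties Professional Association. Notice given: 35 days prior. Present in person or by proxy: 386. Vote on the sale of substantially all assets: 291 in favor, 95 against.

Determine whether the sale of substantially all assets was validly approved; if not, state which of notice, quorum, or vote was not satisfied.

Notice: 35 days given; 30 required. Satisfied.
Quorum: 50% of 776 = 388; 386 present. Not satisfied.
Vote: requires three-fourths of those present (386); 3/4 of 386 = 289.50, rounded up to 290, so 290 needed; 291 in favor. Satisfied.

Invalid — quorum requirement not satisfied.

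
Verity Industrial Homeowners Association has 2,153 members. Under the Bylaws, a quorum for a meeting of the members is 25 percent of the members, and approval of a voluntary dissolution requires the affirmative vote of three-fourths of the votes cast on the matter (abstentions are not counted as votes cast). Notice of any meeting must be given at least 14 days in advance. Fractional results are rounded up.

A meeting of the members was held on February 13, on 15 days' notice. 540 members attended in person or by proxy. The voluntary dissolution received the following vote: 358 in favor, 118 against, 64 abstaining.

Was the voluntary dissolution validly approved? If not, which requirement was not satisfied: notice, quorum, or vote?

Notice: 15 days given; 14 required. Satisfied.
Quorum: 25% of 2,153 = 538.25, rounded up to 539; 540 present. Satisfied.
Vote: requires three-fourths of the votes cast (540 − 64 abstaining = 476); 3/4 of 476 = 357, so 357 needed; 358 in favor. Satisfied.

Valid — all requirements satisfied.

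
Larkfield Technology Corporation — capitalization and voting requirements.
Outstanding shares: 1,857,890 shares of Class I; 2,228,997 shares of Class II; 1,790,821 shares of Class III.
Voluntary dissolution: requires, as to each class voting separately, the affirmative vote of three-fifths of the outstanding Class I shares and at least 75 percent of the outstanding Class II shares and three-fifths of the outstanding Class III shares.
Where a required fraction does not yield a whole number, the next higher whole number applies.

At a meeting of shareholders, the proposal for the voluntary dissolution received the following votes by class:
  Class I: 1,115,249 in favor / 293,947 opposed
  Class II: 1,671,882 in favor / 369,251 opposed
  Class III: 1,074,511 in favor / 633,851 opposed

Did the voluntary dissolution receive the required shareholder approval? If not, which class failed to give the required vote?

Approved — every class gave the required vote.

Class I: 3/5 of 1857890 = 1114734; 1,114,734 required, 1,115,249 in favor — approved.
Class II: 3/4 of 2228997 = 1671747.75, rounded up to 1671748; 1,671,748 required, 1,671,882 in favor — approved.
Class III: 3/5 of 1790821 = 1074492.60, rounded up to 1074493; 1,074,493 required, 1,074,511 in favor — approved.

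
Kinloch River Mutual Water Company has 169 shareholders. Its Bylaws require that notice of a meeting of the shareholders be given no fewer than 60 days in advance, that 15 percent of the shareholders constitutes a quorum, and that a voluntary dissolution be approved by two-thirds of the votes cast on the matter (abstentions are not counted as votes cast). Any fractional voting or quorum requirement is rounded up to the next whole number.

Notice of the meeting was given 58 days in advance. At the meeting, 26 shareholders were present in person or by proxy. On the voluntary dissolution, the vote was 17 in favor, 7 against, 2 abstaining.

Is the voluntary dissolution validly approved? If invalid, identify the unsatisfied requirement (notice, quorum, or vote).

Invalid — notice requirement not satisfied.

Notice: 58 days given; 60 required. Not satisfied.
Quorum: 15% of 169 = 25.35, rounded up to 26; 26 present. Satisfied.
Vote: requires two-thirds of the votes cast (26 − 2 abstaining = 24); 2/3 of 24 = 16, so 16 needed; 17 in favor. Satisfied.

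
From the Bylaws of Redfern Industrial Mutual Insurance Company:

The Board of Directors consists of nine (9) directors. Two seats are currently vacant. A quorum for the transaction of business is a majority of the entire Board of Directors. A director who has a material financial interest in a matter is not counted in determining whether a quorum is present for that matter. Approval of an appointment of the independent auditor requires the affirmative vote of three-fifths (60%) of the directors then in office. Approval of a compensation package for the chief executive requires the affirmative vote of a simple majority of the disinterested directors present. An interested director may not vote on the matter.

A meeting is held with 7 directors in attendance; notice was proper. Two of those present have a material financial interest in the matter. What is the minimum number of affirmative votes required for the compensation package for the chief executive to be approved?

3

The compensation package for the chief executive requires a majority of the disinterested directors present (7 − 2 = 5).
A majority of 5 is 3.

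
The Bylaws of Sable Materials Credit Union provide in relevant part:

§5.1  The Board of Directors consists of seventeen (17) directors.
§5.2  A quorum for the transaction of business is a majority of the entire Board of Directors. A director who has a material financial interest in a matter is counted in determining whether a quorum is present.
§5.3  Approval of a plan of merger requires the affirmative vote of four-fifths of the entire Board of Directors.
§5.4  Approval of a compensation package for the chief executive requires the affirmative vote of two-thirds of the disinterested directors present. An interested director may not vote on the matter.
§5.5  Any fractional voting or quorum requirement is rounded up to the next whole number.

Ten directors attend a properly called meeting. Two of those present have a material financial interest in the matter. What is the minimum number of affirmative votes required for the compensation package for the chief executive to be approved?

The compensation package for the chief executive requires two-thirds of the disinterested directors present (10 − 2 = 8).
2/3 of 8 = 5.33, rounded up to 6.

6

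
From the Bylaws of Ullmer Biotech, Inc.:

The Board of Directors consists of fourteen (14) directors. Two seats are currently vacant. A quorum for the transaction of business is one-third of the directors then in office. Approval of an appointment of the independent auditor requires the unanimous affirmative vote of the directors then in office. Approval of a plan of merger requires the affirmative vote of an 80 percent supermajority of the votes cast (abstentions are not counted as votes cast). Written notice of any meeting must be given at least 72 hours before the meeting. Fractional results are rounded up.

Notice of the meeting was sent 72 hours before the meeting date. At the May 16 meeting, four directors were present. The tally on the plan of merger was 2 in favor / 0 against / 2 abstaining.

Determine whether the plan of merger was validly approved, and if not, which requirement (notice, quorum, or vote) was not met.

Valid — all requirements satisfied.

Notice: 72 hours given; 72 required (72 ≥ 72). Satisfied.
Quorum: 4 present; quorum is 4. Satisfied.
Vote: the plan of merger requires four-fifths of the votes cast (4 present − 2 abstaining = 2). 4/5 of 2 = 1.60, rounded up to 2, so 2 affirmative votes are needed; 2 voted in favor. Satisfied.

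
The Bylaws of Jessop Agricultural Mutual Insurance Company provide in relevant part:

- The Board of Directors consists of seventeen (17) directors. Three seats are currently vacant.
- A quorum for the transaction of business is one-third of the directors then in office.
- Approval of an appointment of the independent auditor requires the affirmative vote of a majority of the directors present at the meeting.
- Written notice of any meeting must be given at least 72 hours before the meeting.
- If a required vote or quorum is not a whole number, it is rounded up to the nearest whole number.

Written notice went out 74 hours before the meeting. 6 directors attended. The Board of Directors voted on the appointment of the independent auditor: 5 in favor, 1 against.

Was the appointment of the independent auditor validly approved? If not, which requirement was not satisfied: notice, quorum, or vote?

Notice: 74 hours given; 72 required (74 ≥ 72). Satisfied.
Quorum: 6 present; quorum is 5. Satisfied.
Vote: the appointment of the independent auditor requires a majority of the directors present (6). A majority of 6 is 4, so 4 affirmative votes are needed; 5 voted in favor. Satisfied.

Valid — all requirements satisfied.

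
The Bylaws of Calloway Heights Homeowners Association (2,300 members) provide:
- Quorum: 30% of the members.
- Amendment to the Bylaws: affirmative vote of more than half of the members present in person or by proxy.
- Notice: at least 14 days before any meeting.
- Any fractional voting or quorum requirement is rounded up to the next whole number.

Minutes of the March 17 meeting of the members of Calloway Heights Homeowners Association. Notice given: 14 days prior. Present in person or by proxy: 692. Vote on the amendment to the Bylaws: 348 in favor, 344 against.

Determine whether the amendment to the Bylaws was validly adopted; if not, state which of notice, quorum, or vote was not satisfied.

Notice: 14 days given; 14 required. Satisfied.
Quorum: 30% of 2,300 = 690; 692 present. Satisfied.
Vote: requires a majority of those present (692); a majority of 692 is 347, so 347 needed; 348 in favor. Satisfied.

Valid — all requirements satisfied.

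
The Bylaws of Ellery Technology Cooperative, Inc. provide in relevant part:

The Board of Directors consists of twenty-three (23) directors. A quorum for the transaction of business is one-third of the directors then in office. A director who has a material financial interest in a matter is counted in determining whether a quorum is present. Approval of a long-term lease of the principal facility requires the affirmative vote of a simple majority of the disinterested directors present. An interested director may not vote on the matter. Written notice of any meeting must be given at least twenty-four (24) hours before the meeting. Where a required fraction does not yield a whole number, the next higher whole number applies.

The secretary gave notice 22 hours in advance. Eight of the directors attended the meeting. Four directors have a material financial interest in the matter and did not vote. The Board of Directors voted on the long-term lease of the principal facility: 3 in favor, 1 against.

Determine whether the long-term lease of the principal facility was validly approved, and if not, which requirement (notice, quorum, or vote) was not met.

Notice: 22 hours given; 24 required (22 < 24). Not satisfied.
Quorum: 8 present (interested directors count toward quorum); quorum is 8. Satisfied.
Vote: the long-term lease of the principal facility requires a majority of the disinterested directors present (8 − 4 = 4). A majority of 4 is 3, so 3 affirmative votes are needed; 3 voted in favor. Satisfied.

Invalid — notice requirement not satisfied.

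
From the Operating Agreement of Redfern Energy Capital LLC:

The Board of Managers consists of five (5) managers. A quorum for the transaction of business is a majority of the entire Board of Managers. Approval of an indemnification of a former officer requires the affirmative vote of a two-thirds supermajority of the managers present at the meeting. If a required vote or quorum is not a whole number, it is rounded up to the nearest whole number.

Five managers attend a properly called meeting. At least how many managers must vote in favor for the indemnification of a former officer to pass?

The indemnification of a former officer requires two-thirds of the managers present (5).
2/3 of 5 = 3.33, rounded up to 4.

4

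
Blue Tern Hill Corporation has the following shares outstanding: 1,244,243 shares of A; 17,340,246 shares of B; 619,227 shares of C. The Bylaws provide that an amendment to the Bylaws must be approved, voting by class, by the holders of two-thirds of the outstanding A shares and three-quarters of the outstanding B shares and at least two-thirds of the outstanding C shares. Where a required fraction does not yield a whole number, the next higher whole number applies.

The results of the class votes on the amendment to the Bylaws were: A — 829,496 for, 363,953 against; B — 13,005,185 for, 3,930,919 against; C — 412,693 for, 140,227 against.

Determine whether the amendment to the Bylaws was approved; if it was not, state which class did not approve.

Not approved — the C shares did not give the required vote.

A: 2/3 of 1244243 = 829495.33, rounded up to 829496; 829,496 required, 829,496 in favor — approved.
B: 3/4 of 17340246 = 13005184.50, rounded up to 13005185; 13,005,185 required, 13,005,185 in favor — approved.
C: 2/3 of 619227 = 412818; 412,818 required, 412,693 in favor — not approved.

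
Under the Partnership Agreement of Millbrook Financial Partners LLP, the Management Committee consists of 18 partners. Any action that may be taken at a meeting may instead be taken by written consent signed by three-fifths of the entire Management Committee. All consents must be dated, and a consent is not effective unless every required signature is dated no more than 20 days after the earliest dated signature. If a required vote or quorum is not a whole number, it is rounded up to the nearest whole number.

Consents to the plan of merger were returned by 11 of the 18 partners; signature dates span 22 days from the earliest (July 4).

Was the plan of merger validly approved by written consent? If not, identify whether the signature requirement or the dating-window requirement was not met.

Signatures required: three-fifths of 18 — 3/5 of 18 = 10.80, rounded up to 11, so 11 needed; 11 signed. Sufficient.
Dating window: the latest signature is 22 days after the earliest; the limit is 20 days. Outside the window.

Not effective — dating-window requirement not satisfied.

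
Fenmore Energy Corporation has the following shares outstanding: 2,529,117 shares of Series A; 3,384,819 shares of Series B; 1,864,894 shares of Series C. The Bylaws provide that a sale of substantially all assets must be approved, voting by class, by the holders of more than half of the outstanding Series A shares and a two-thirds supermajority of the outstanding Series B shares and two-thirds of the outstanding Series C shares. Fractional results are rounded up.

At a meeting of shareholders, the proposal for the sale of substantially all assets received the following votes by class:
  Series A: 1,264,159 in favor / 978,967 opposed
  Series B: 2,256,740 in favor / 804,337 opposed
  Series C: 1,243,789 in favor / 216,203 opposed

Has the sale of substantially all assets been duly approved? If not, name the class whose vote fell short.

Not approved — the Series A shares did not give the required vote.

Series A: a majority of 2529117 is 1264559; 1,264,559 required, 1,264,159 in favor — not approved.
Series B: 2/3 of 3384819 = 2256546; 2,256,546 required, 2,256,740 in favor — approved.
Series C: 2/3 of 1864894 = 1243262.67, rounded up to 1243263; 1,243,263 required, 1,243,789 in favor — approved.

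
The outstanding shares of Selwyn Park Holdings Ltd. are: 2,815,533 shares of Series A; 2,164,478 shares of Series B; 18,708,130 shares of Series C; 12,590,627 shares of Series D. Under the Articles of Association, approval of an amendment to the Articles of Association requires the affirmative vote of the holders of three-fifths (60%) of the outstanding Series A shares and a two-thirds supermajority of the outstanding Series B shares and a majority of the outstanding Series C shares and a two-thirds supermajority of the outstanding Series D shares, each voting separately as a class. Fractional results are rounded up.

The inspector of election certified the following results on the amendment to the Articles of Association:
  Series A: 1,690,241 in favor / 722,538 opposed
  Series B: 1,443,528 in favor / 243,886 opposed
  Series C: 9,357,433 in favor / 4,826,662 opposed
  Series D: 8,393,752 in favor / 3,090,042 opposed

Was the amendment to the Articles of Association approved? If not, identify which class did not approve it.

Series A: 3/5 of 2815533 = 1689319.80, rounded up to 1689320; 1,689,320 required, 1,690,241 in favor — approved.
Series B: 2/3 of 2164478 = 1442985.33, rounded up to 1442986; 1,442,986 required, 1,443,528 in favor — approved.
Series C: a majority of 18708130 is 9354066; 9,354,066 required, 9,357,433 in favor — approved.
Series D: 2/3 of 12590627 = 8393751.33, rounded up to 8393752; 8,393,752 required, 8,393,752 in favor — approved.

Approved — every class gave the required vote.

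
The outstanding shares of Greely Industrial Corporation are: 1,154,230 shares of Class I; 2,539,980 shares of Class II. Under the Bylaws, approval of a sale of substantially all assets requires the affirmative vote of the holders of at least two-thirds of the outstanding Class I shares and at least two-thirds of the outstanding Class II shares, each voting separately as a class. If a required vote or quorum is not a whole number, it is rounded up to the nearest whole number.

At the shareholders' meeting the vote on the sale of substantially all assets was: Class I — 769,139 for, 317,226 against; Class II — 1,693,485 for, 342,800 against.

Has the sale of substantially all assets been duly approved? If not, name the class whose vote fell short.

Not approved — the Class I shares did not give the required vote.

Class I: 2/3 of 1154230 = 769486.67, rounded up to 769487; 769,487 required, 769,139 in favor — not approved.
Class II: 2/3 of 2539980 = 1693320; 1,693,320 required, 1,693,485 in favor — approved.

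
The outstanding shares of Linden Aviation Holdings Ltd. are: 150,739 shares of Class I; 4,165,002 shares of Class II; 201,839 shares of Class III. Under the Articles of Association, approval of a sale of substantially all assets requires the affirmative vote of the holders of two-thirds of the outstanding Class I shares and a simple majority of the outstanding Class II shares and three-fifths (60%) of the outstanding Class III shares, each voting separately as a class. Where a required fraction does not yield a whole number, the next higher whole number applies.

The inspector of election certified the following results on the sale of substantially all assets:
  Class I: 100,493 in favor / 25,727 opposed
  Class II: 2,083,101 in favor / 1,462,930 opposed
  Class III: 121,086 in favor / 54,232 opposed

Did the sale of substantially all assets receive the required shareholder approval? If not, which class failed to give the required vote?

Class I: 2/3 of 150739 = 100492.67, rounded up to 100493; 100,493 required, 100,493 in favor — approved.
Class II: a majority of 4165002 is 2082502; 2,082,502 required, 2,083,101 in favor — approved.
Class III: 3/5 of 201839 = 121103.40, rounded up to 121104; 121,104 required, 121,086 in favor — not approved.

Not approved — the Class III shares did not give the required vote.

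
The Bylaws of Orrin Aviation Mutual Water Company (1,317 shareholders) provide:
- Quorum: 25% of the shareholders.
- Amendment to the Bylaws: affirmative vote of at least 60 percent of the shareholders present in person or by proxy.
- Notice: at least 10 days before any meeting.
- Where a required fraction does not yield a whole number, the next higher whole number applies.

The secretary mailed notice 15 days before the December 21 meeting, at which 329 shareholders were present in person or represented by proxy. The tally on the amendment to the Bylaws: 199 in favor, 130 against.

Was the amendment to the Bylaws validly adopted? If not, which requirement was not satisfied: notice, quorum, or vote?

Invalid — quorum requirement not satisfied.

Notice: 15 days given; 10 required. Satisfied.
Quorum: 25% of 1,317 = 329.25, rounded up to 330; 329 present. Not satisfied.
Vote: requires three-fifths of those present (329); 3/5 of 329 = 197.40, rounded up to 198, so 198 needed; 199 in favor. Satisfied.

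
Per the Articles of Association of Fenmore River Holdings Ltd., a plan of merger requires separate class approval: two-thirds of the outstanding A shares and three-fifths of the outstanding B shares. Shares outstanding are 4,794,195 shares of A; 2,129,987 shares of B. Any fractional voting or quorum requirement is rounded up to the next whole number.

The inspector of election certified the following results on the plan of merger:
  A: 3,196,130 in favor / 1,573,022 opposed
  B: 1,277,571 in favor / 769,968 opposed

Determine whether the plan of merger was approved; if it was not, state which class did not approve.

A: 2/3 of 4794195 = 3196130; 3,196,130 required, 3,196,130 in favor — approved.
B: 3/5 of 2129987 = 1277992.20, rounded up to 1277993; 1,277,993 required, 1,277,571 in favor — not approved.

Not approved — the B shares did not give the required vote.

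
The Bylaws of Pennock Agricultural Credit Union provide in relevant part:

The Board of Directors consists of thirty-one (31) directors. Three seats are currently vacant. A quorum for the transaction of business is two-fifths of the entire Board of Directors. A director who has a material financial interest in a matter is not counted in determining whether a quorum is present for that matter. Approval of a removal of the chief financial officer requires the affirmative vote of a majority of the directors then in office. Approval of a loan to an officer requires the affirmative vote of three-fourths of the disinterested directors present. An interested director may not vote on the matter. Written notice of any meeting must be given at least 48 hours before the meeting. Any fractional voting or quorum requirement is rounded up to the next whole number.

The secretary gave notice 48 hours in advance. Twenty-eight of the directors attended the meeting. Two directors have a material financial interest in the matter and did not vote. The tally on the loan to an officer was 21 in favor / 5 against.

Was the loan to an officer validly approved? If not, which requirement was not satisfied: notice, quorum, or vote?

Notice: 48 hours given; 48 required (48 ≥ 48). Satisfied.
Quorum: 28 present, but the 2 interested directors do not count, leaving 26. Quorum is 13. Satisfied.
Vote: the loan to an officer requires three-fourths of the disinterested directors present (28 − 2 = 26). 3/4 of 26 = 19.50, rounded up to 20, so 20 affirmative votes are needed; 21 voted in favor. Satisfied.

Valid — all requirements satisfied.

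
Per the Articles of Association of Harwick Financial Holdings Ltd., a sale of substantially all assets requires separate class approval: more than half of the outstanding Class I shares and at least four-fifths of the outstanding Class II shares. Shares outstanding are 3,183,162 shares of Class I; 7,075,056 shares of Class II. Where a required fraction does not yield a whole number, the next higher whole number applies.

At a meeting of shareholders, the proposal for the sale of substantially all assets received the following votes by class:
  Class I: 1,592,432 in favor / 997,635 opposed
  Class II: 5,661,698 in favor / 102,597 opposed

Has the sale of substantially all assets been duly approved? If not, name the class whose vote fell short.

Class I: a majority of 3183162 is 1591582; 1,591,582 required, 1,592,432 in favor — approved.
Class II: 4/5 of 7075056 = 5660044.80, rounded up to 5660045; 5,660,045 required, 5,661,698 in favor — approved.

Approved — every class gave the required vote.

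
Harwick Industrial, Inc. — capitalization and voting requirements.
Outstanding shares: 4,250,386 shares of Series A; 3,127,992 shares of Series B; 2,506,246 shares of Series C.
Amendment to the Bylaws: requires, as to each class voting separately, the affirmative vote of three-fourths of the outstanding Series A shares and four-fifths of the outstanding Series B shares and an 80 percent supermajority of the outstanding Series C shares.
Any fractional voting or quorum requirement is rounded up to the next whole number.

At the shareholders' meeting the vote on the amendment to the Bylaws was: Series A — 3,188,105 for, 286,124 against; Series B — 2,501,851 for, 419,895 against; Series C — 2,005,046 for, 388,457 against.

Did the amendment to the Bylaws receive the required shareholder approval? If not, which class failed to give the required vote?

Not approved — the Series B shares did not give the required vote.

Series A: 3/4 of 4250386 = 3187789.50, rounded up to 3187790; 3,187,790 required, 3,188,105 in favor — approved.
Series B: 4/5 of 3127992 = 2502393.60, rounded up to 2502394; 2,502,394 required, 2,501,851 in favor — not approved.
Series C: 4/5 of 2506246 = 2004996.80, rounded up to 2004997; 2,004,997 required, 2,005,046 in favor — approved.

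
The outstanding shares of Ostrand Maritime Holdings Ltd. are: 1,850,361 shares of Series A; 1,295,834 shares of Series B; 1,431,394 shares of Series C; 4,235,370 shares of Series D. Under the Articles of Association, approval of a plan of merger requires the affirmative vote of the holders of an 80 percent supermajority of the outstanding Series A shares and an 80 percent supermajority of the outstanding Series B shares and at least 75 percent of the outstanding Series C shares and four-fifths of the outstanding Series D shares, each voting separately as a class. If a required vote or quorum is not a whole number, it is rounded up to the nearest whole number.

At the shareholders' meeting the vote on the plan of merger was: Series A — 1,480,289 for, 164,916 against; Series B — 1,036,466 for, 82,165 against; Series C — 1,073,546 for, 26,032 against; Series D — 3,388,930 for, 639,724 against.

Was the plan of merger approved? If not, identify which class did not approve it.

Not approved — the Series B shares did not give the required vote.

Series A: 4/5 of 1850361 = 1480288.80, rounded up to 1480289; 1,480,289 required, 1,480,289 in favor — approved.
Series B: 4/5 of 1295834 = 1036667.20, rounded up to 1036668; 1,036,668 required, 1,036,466 in favor — not approved.
Series C: 3/4 of 1431394 = 1073545.50, rounded up to 1073546; 1,073,546 required, 1,073,546 in favor — approved.
Series D: 4/5 of 4235370 = 3388296; 3,388,296 required, 3,388,930 in favor — approved.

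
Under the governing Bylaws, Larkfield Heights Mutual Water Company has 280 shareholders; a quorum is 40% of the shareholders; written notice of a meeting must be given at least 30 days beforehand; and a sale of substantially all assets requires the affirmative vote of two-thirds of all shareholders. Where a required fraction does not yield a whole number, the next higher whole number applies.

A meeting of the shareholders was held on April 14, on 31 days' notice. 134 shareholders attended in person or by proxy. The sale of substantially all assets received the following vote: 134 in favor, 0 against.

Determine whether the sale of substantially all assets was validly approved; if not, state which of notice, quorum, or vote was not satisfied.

Invalid — vote requirement not satisfied.

Notice: 31 days given; 30 required. Satisfied.
Quorum: 40% of 280 = 112; 134 present. Satisfied.
Vote: requires two-thirds of all shareholders (280); 2/3 of 280 = 186.67, rounded up to 187, so 187 needed; 134 in favor. Not satisfied.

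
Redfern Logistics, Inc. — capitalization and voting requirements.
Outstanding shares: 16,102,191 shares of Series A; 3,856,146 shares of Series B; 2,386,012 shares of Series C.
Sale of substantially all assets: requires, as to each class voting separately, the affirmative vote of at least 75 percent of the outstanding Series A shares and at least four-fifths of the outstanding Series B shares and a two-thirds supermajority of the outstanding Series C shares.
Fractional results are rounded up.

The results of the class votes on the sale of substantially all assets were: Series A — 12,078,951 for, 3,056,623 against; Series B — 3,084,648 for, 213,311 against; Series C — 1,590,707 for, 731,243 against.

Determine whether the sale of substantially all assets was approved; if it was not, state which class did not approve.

Series A: 3/4 of 16102191 = 12076643.25, rounded up to 12076644; 12,076,644 required, 12,078,951 in favor — approved.
Series B: 4/5 of 3856146 = 3084916.80, rounded up to 3084917; 3,084,917 required, 3,084,648 in favor — not approved.
Series C: 2/3 of 2386012 = 1590674.67, rounded up to 1590675; 1,590,675 required, 1,590,707 in favor — approved.

Not approved — the Series B shares did not give the required vote.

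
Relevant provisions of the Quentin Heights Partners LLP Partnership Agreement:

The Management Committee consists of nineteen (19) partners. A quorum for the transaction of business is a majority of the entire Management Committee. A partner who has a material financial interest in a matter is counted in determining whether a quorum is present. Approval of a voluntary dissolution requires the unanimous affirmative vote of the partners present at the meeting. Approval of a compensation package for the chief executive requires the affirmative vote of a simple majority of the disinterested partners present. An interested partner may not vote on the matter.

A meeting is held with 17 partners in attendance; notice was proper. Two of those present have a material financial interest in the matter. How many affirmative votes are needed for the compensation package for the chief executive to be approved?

8

The compensation package for the chief executive requires a majority of the disinterested partners present (17 − 2 = 15).
A majority of 15 is 8.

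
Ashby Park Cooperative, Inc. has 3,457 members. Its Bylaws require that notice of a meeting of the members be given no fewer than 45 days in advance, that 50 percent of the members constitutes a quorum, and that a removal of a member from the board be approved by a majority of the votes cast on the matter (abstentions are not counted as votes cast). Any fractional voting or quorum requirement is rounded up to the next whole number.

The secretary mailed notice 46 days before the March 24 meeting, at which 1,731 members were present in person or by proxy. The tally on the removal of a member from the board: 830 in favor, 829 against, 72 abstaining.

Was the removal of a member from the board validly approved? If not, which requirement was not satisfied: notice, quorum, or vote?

Notice: 46 days given; 45 required. Satisfied.
Quorum: 50% of 3,457 = 1,728.50, rounded up to 1,729; 1,731 present. Satisfied.
Vote: requires a majority of the votes cast (1,731 − 72 abstaining = 1,659); a majority of 1659 is 830, so 830 needed; 830 in favor. Satisfied.

Valid — all requirements satisfied.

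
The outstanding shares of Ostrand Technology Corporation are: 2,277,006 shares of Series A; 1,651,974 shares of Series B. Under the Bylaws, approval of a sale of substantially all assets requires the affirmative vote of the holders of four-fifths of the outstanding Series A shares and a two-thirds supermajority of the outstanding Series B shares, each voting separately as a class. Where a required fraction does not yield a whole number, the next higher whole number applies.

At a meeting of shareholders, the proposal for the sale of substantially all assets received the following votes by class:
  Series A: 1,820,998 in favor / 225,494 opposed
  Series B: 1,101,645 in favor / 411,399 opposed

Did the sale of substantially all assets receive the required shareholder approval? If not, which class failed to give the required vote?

Not approved — the Series A shares did not give the required vote.

Series A: 4/5 of 2277006 = 1821604.80, rounded up to 1821605; 1,821,605 required, 1,820,998 in favor — not approved.
Series B: 2/3 of 1651974 = 1101316; 1,101,316 required, 1,101,645 in favor — approved.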